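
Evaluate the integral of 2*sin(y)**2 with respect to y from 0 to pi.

Use the identity sin^2(y) = (1 - cos(2*y))/2.
An antiderivative is F(y) = y - sin(2*y)/2.
Then F(pi) - F(0) = (pi) - (0) = pi.

pi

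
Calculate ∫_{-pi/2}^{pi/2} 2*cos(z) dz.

An antiderivative is F(z) = 2*sin(z).
Then F(pi/2) - F(-pi/2) = (2) - (-2) = 4.

4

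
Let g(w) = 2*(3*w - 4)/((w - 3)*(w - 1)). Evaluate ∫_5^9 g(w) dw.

Factor the denominator: w**2 - 4*w + 3 = (w - 1)(w - 3).
Partial fractions: 2*(3*w - 4)/((w - 3)*(w - 1)) = 1/(w - 1) + 5/(w - 3).
An antiderivative is F(w) = 5*log(w - 3) + log(w - 1).
Then F(9) - F(5) = (5*log(3) + 8*log(2)) - (7*log(2)) = log(2) + 5*log(3).

log(2) + 5*log(3)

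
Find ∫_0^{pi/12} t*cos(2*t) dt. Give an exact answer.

Integrate by parts once (u = t, dv = cos(2*t) dt).
An antiderivative is F(t) = t*sin(2*t)/2 + cos(2*t)/4.
Then F(pi/12) - F(0) = (pi/48 + sqrt(3)/8) - (1/4) = -1/4 + pi/48 + sqrt(3)/8.

-1/4 + pi/48 + sqrt(3)/8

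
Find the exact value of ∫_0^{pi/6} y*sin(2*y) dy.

Integrate by parts once (u = y, dv = sin(2*y) dy).
An antiderivative is F(y) = -y*cos(2*y)/2 + sin(2*y)/4.
Then F(pi/6) - F(0) = (-pi/24 + sqrt(3)/8) - (0) = -pi/24 + sqrt(3)/8.

-pi/24 + sqrt(3)/8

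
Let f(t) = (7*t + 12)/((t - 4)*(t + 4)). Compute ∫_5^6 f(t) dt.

-4*log(3) + 2*log(5) + 7*log(2)

Factor the denominator: t**2 - 16 = (t + 4)(t - 4).
Partial fractions: (7*t + 12)/((t - 4)*(t + 4)) = 2/(t + 4) + 5/(t - 4).
An antiderivative is F(t) = 5*log(t - 4) + 2*log(t + 4).
Then F(6) - F(5) = (2*log(5) + 7*log(2)) - (log(81)) = -4*log(3) + 2*log(5) + 7*log(2).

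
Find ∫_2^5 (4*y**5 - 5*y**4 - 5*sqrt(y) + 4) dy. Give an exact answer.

By the power rule, an antiderivative is F(y) = 2*y**6/3 - y**5 - 10*y**(3/2)/3 + 4*y.
Then F(5) - F(2) = (21935/3 - 50*sqrt(5)/3) - (56/3 - 20*sqrt(2)/3) = -50*sqrt(5)/3 + 20*sqrt(2)/3 + 7293.

-50*sqrt(5)/3 + 20*sqrt(2)/3 + 7293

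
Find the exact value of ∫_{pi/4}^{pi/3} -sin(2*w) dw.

An antiderivative is F(w) = cos(2*w)/2.
Then F(pi/3) - F(pi/4) = (-1/4) - (0) = -1/4.

-1/4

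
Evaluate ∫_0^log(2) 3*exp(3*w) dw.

7

Let u = exp(w), so du = exp(w) dw. When w = 0, u = 1; when w = log(2), u = 2.
The integral becomes 3·∫ u**2 du from 1 to 2, with antiderivative u**3.
Back in w: F(w) = exp(3*w).
Then F(log(2)) - F(0) = (8) - (1) = 7.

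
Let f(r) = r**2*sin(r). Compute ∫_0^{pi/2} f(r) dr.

Integrate by parts twice (u = r^2, dv = sin(r) dr).
An antiderivative is F(r) = -r**2*cos(r) + 2*r*sin(r) + 2*cos(r).
Then F(pi/2) - F(0) = (pi) - (2) = -2 + pi.

-2 + pi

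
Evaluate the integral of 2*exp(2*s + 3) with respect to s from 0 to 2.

-exp(3) + exp(7)

Let u = 2*s + 3, so du = 2 ds. When s = 0, u = 3; when s = 2, u = 7.
The integral becomes ∫ exp(u) du from 3 to 7, with antiderivative exp(u).
Back in s: F(s) = exp(2*s + 3).
Then F(2) - F(0) = (exp(7)) - (exp(3)) = -exp(3) + exp(7).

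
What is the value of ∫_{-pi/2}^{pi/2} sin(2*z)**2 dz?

pi/2

Use the identity sin^2(2*z) = (1 - cos(4*z))/2.
An antiderivative is F(z) = z/2 - sin(4*z)/8.
Then F(pi/2) - F(-pi/2) = (pi/4) - (-pi/4) = pi/2.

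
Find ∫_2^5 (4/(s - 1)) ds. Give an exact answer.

8*log(2)

An antiderivative is F(s) = 4*log(s - 1).
Then F(5) - F(2) = (8*log(2)) - (0) = 8*log(2).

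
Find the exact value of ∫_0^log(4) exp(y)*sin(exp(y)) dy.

cos(1) - cos(4)

Let u = exp(y), so du = exp(y) dy. When y = 0, u = 1; when y = log(4), u = 4.
The integral becomes ∫ sin(u) du from 1 to 4, with antiderivative -cos(u).
Back in y: F(y) = -cos(exp(y)).
Then F(log(4)) - F(0) = (-cos(4)) - (-cos(1)) = cos(1) - cos(4).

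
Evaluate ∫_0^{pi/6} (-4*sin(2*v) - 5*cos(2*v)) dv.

-5*sqrt(3)/4 - 1

An antiderivative is F(v) = -5*sin(2*v)/2 + 2*cos(2*v).
Then F(pi/6) - F(0) = (1 - 5*sqrt(3)/4) - (2) = -5*sqrt(3)/4 - 1.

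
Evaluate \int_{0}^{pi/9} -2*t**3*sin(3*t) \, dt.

Integrate by parts 3 times (u = t^3, dv = -2*sin(3*t) dt).
An antiderivative is F(t) = 2*t**3*cos(3*t)/3 - 2*t**2*sin(3*t)/3 - 4*t*cos(3*t)/9 + 4*sin(3*t)/27.
Then F(pi/9) - F(0) = (-2*pi/81 - sqrt(3)*pi**2/243 + pi**3/2187 + 2*sqrt(3)/27) - (0) = -2*pi/81 - sqrt(3)*pi**2/243 + pi**3/2187 + 2*sqrt(3)/27.

-2*pi/81 - sqrt(3)*pi**2/243 + pi**3/2187 + 2*sqrt(3)/27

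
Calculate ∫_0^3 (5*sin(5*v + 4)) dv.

Let u = 5*v + 4, so du = 5 dv. When v = 0, u = 4; when v = 3, u = 19.
The integral becomes ∫ sin(u) du from 4 to 19, with antiderivative -cos(u).
Back in v: F(v) = -cos(5*v + 4).
Then F(3) - F(0) = (-cos(19)) - (-cos(4)) = -cos(19) + cos(4).

-cos(19) + cos(4)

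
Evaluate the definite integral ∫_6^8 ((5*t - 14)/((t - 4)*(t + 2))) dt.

Factor the denominator: t**2 - 2*t - 8 = (t + 2)(t - 4).
Partial fractions: (5*t - 14)/((t - 4)*(t + 2)) = 4/(t + 2) + 1/(t - 4).
An antiderivative is F(t) = log(t - 4) + 4*log(t + 2).
Then F(8) - F(6) = (6*log(2) + 4*log(5)) - (13*log(2)) = -7*log(2) + 4*log(5).

-7*log(2) + 4*log(5)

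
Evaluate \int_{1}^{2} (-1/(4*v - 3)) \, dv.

-log(5)/4

An antiderivative is F(v) = -log(4*v - 3)/4.
Then F(2) - F(1) = (-log(5)/4) - (0) = -log(5)/4.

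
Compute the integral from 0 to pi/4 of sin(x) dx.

An antiderivative is F(x) = -cos(x).
Then F(pi/4) - F(0) = (-sqrt(2)/2) - (-1) = 1 - sqrt(2)/2.

1 - sqrt(2)/2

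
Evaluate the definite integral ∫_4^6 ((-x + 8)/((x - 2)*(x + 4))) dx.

log(32/25)

Factor the denominator: x**2 + 2*x - 8 = (x + 4)(x - 2).
Partial fractions: (-x + 8)/((x - 2)*(x + 4)) = -2/(x + 4) + 1/(x - 2).
An antiderivative is F(x) = log(x - 2) - 2*log(x + 4).
Then F(6) - F(4) = (-log(25)) - (-log(32)) = log(32/25).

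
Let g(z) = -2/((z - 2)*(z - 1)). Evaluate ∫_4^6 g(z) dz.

Factor the denominator: z**2 - 3*z + 2 = (z - 1)(z - 2).
Partial fractions: -2/((z - 2)*(z - 1)) = 2/(z - 1) - 2/(z - 2).
An antiderivative is F(z) = -2*log(z - 2) + 2*log(z - 1).
Then F(6) - F(4) = (log(25/16)) - (log(9/4)) = log(25/36).

log(25/36)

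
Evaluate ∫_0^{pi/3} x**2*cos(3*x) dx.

-2*pi/27

Integrate by parts twice (u = x^2, dv = cos(3*x) dx).
An antiderivative is F(x) = x**2*sin(3*x)/3 + 2*x*cos(3*x)/9 - 2*sin(3*x)/27.
Then F(pi/3) - F(0) = (-2*pi/27) - (0) = -2*pi/27.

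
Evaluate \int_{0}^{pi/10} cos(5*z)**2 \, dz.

pi/20

Use the identity cos^2(5*z) = (1 + cos(10*z))/2.
An antiderivative is F(z) = z/2 + sin(10*z)/20.
Then F(pi/10) - F(0) = (pi/20) - (0) = pi/20.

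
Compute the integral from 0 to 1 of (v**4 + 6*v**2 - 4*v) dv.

1/5

By the power rule, an antiderivative is F(v) = v**5/5 + 2*v**3 - 2*v**2.
Then F(1) - F(0) = (1/5) - (0) = 1/5.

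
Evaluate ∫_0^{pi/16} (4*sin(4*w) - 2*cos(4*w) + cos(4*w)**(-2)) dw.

5/4 - 3*sqrt(2)/4

An antiderivative is F(w) = -sin(4*w)/2 - cos(4*w) + tan(4*w)/4.
Then F(pi/16) - F(0) = (1/4 - 3*sqrt(2)/4) - (-1) = 5/4 - 3*sqrt(2)/4.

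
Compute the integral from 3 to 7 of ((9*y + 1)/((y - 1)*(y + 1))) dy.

4*log(2) + 5*log(3)

Factor the denominator: y**2 - 1 = (y + 1)(y - 1).
Partial fractions: (9*y + 1)/((y - 1)*(y + 1)) = 4/(y + 1) + 5/(y - 1).
An antiderivative is F(y) = 5*log(y - 1) + 4*log(y + 1).
Then F(7) - F(3) = (5*log(3) + 17*log(2)) - (13*log(2)) = 4*log(2) + 5*log(3).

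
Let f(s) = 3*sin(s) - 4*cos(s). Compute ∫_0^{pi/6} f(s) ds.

1 - 3*sqrt(3)/2

An antiderivative is F(s) = -4*sin(s) - 3*cos(s).
Then F(pi/6) - F(0) = (-3*sqrt(3)/2 - 2) - (-3) = 1 - 3*sqrt(3)/2.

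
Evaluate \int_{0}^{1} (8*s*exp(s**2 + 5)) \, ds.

-4*(1 - exp(1))*exp(5)

Let u = s**2 + 5, so du = 2*s ds. When s = 0, u = 5; when s = 1, u = 6.
The integral becomes 4·∫ exp(u) du from 5 to 6, with antiderivative 4*exp(u).
Back in s: F(s) = 4*exp(s**2 + 5).
Then F(1) - F(0) = (4*exp(6)) - (4*exp(5)) = -4*(1 - exp(1))*exp(5).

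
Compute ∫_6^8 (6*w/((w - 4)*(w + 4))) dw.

Factor the denominator: w**2 - 16 = (w + 4)(w - 4).
Partial fractions: 6*w/((w - 4)*(w + 4)) = 3/(w + 4) + 3/(w - 4).
An antiderivative is F(w) = 3*log(w - 4) + 3*log(w + 4).
Then F(8) - F(6) = (3*log(3) + 12*log(2)) - (6*log(2) + 3*log(5)) = -3*log(5) + 3*log(3) + 6*log(2).

-3*log(5) + 3*log(3) + 6*log(2)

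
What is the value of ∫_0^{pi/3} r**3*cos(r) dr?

Integrate by parts 3 times (u = r^3, dv = cos(r) dr).
An antiderivative is F(r) = r**3*sin(r) + 3*r**2*cos(r) - 6*r*sin(r) - 6*cos(r).
Then F(pi/3) - F(0) = (-sqrt(3)*pi - 3 + sqrt(3)*pi**3/54 + pi**2/6) - (-6) = -sqrt(3)*pi + sqrt(3)*pi**3/54 + pi**2/6 + 3.

-sqrt(3)*pi + sqrt(3)*pi**3/54 + pi**2/6 + 3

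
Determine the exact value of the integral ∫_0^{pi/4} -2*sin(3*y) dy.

An antiderivative is F(y) = 2*cos(3*y)/3.
Then F(pi/4) - F(0) = (-sqrt(2)/3) - (2/3) = -2/3 - sqrt(2)/3.

-2/3 - sqrt(2)/3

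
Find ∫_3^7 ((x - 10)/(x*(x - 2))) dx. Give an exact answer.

Factor the denominator: x**2 - 2*x = x(x - 2).
Partial fractions: (x - 10)/(x*(x - 2)) = 5/x - 4/(x - 2).
An antiderivative is F(x) = 5*log(x) - 4*log(x - 2).
Then F(7) - F(3) = (-4*log(5) + 5*log(7)) - (5*log(3)) = -4*log(5) - 5*log(3) + 5*log(7).

-4*log(5) - 5*log(3) + 5*log(7)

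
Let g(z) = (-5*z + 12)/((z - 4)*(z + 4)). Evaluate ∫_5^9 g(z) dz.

-4*log(13) - log(5) + 8*log(3)

Factor the denominator: z**2 - 16 = (z + 4)(z - 4).
Partial fractions: (-5*z + 12)/((z - 4)*(z + 4)) = -4/(z + 4) - 1/(z - 4).
An antiderivative is F(z) = -log(z - 4) - 4*log(z + 4).
Then F(9) - F(5) = (-4*log(13) - log(5)) - (-8*log(3)) = -4*log(13) - log(5) + 8*log(3).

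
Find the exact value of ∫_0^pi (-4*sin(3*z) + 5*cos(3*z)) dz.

-8/3

An antiderivative is F(z) = 5*sin(3*z)/3 + 4*cos(3*z)/3.
Then F(pi) - F(0) = (-4/3) - (4/3) = -8/3.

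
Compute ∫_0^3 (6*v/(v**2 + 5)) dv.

Let u = v**2 + 5, so du = 2*v dv. When v = 0, u = 5; when v = 3, u = 14.
The integral becomes 3·∫ 1/u du from 5 to 14, with antiderivative 3*log(u).
Back in v: F(v) = 3*log(v**2 + 5).
Then F(3) - F(0) = (3*log(2) + 3*log(7)) - (3*log(5)) = -3*log(5) + 3*log(2) + 3*log(7).

-3*log(5) + 3*log(2) + 3*log(7)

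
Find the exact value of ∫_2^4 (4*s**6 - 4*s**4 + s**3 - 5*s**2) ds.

888532/105

By the power rule, an antiderivative is F(s) = 4*s**7/7 - 4*s**5/5 + s**4/4 - 5*s**3/3.
Then F(4) - F(2) = (892544/105) - (4012/105) = 888532/105.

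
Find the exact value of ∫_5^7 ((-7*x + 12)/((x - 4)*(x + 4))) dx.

-5*log(11) + 8*log(3)

Factor the denominator: x**2 - 16 = (x + 4)(x - 4).
Partial fractions: (-7*x + 12)/((x - 4)*(x + 4)) = -5/(x + 4) - 2/(x - 4).
An antiderivative is F(x) = -2*log(x - 4) - 5*log(x + 4).
Then F(7) - F(5) = (-5*log(11) - 2*log(3)) - (-10*log(3)) = -5*log(11) + 8*log(3).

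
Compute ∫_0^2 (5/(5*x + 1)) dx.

Let u = 5*x + 1, so du = 5 dx. When x = 0, u = 1; when x = 2, u = 11.
The integral becomes ∫ 1/u du from 1 to 11, with antiderivative log(u).
Back in x: F(x) = log(5*x + 1).
Then F(2) - F(0) = (log(11)) - (0) = log(11).

log(11)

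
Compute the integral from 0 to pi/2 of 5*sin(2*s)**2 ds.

5*pi/4

Use the identity sin^2(2*s) = (1 - cos(4*s))/2.
An antiderivative is F(s) = 5*s/2 - 5*sin(4*s)/8.
Then F(pi/2) - F(0) = (5*pi/4) - (0) = 5*pi/4.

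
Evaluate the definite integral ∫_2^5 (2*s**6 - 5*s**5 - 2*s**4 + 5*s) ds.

284643/35

By the power rule, an antiderivative is F(s) = 2*s**7/7 - 5*s**6/6 - 2*s**5/5 + 5*s**2/2.
Then F(5) - F(2) = (170375/21) - (-2054/105) = 284643/35.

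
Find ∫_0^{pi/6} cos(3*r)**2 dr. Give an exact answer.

Use the identity cos^2(3*r) = (1 + cos(6*r))/2.
An antiderivative is F(r) = r/2 + sin(6*r)/12.
Then F(pi/6) - F(0) = (pi/12) - (0) = pi/12.

pi/12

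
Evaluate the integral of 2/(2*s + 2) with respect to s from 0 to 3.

Let u = 2*s + 2, so du = 2 ds. When s = 0, u = 2; when s = 3, u = 8.
The integral becomes ∫ 1/u du from 2 to 8, with antiderivative log(u).
Back in s: F(s) = log(2*s + 2).
Then F(3) - F(0) = (log(8)) - (log(2)) = log(4).

log(4)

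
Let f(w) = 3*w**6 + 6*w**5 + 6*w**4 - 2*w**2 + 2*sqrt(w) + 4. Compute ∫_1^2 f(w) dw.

8*sqrt(2)/3 + 5342/35

By the power rule, an antiderivative is F(w) = 3*w**7/7 + w**6 + 6*w**5/5 + 4*w**(3/2)/3 - 2*w**3/3 + 4*w.
Then F(2) - F(1) = (8*sqrt(2)/3 + 16792/105) - (766/105) = 8*sqrt(2)/3 + 5342/35.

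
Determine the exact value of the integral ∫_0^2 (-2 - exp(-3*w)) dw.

-13/3 + exp(-6)/3

An antiderivative is F(w) = -2*w + exp(-3*w)/3.
Then F(2) - F(0) = (-4 + exp(-6)/3) - (1/3) = -13/3 + exp(-6)/3.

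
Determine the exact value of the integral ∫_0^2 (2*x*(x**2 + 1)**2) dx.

Let u = x**2 + 1, so du = 2*x dx. When x = 0, u = 1; when x = 2, u = 5.
The integral becomes ∫ u**2 du from 1 to 5, with antiderivative u**3/3.
Back in x: F(x) = (x**2 + 1)**3/3.
Then F(2) - F(0) = (125/3) - (1/3) = 124/3.

124/3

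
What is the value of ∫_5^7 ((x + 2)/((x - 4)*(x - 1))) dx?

Factor the denominator: x**2 - 5*x + 4 = (x - 1)(x - 4).
Partial fractions: (x + 2)/((x - 4)*(x - 1)) = -1/(x - 1) + 2/(x - 4).
An antiderivative is F(x) = 2*log(x - 4) - log(x - 1).
Then F(7) - F(5) = (log(3/2)) - (-log(4)) = log(6).

log(6)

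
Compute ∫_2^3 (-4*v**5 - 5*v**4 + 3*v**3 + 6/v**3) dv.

-3631/6

By the power rule, an antiderivative is F(v) = -2*v**6/3 - v**5 + 3*v**4/4 - 3/v**2.
Then F(3) - F(2) = (-8023/12) - (-761/12) = -3631/6.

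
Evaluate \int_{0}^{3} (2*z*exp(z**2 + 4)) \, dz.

-exp(4) + exp(13)

Let u = z**2 + 4, so du = 2*z dz. When z = 0, u = 4; when z = 3, u = 13.
The integral becomes ∫ exp(u) du from 4 to 13, with antiderivative exp(u).
Back in z: F(z) = exp(z**2 + 4).
Then F(3) - F(0) = (exp(13)) - (exp(4)) = -exp(4) + exp(13).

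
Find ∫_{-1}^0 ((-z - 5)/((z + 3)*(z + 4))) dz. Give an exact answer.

Factor the denominator: z**2 + 7*z + 12 = (z + 4)(z + 3).
Partial fractions: (-z - 5)/((z + 3)*(z + 4)) = 1/(z + 4) - 2/(z + 3).
An antiderivative is F(z) = -2*log(z + 3) + log(z + 4).
Then F(0) - F(-1) = (log(4/9)) - (log(3/4)) = log(16/27).

log(16/27)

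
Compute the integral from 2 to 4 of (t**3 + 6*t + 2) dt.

100

By the power rule, an antiderivative is F(t) = t**4/4 + 3*t**2 + 2*t.
Then F(4) - F(2) = (120) - (20) = 100.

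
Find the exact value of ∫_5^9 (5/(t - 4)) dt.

5*log(5)

An antiderivative is F(t) = 5*log(t - 4).
Then F(9) - F(5) = (5*log(5)) - (0) = 5*log(5).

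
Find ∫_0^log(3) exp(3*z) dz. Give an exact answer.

26/3

Let u = exp(z), so du = exp(z) dz. When z = 0, u = 1; when z = log(3), u = 3.
The integral becomes ∫ u**2 du from 1 to 3, with antiderivative u**3/3.
Back in z: F(z) = exp(3*z)/3.
Then F(log(3)) - F(0) = (9) - (1/3) = 26/3.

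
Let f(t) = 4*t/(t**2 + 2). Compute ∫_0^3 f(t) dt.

Let u = t**2 + 2, so du = 2*t dt. When t = 0, u = 2; when t = 3, u = 11.
The integral becomes 2·∫ 1/u du from 2 to 11, with antiderivative 2*log(u).
Back in t: F(t) = 2*log(t**2 + 2).
Then F(3) - F(0) = (2*log(11)) - (log(4)) = -2*log(2) + 2*log(11).

-2*log(2) + 2*log(11)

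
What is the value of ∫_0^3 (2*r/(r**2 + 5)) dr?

log(14/5)

Let u = r**2 + 5, so du = 2*r dr. When r = 0, u = 5; when r = 3, u = 14.
The integral becomes ∫ 1/u du from 5 to 14, with antiderivative log(u).
Back in r: F(r) = log(r**2 + 5).
Then F(3) - F(0) = (log(14)) - (log(5)) = log(14/5).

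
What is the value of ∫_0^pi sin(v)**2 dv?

pi/2

Use the identity sin^2(v) = (1 - cos(2*v))/2.
An antiderivative is F(v) = v/2 - sin(2*v)/4.
Then F(pi) - F(0) = (pi/2) - (0) = pi/2.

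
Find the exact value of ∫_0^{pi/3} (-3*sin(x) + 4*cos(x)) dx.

-3/2 + 2*sqrt(3)

An antiderivative is F(x) = 4*sin(x) + 3*cos(x).
Then F(pi/3) - F(0) = (3/2 + 2*sqrt(3)) - (3) = -3/2 + 2*sqrt(3).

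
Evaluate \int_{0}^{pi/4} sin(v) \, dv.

An antiderivative is F(v) = -cos(v).
Then F(pi/4) - F(0) = (-sqrt(2)/2) - (-1) = 1 - sqrt(2)/2.

1 - sqrt(2)/2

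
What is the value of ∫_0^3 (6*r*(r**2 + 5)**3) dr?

113373/4

Let u = r**2 + 5, so du = 2*r dr. When r = 0, u = 5; when r = 3, u = 14.
The integral becomes 3·∫ u**3 du from 5 to 14, with antiderivative 3*u**4/4.
Back in r: F(r) = 3*(r**2 + 5)**4/4.
Then F(3) - F(0) = (28812) - (1875/4) = 113373/4.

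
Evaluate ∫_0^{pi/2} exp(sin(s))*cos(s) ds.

-1 + E

Let u = sin(s), so du = cos(s) ds. When s = 0, u = 0; when s = pi/2, u = 1.
The integral becomes ∫ exp(u) du from 0 to 1, with antiderivative exp(u).
Back in s: F(s) = exp(sin(s)).
Then F(pi/2) - F(0) = (E) - (1) = -1 + E.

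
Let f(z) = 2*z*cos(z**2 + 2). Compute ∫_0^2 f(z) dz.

-sin(2) + sin(6)

Let u = z**2 + 2, so du = 2*z dz. When z = 0, u = 2; when z = 2, u = 6.
The integral becomes ∫ cos(u) du from 2 to 6, with antiderivative sin(u).
Back in z: F(z) = sin(z**2 + 2).
Then F(2) - F(0) = (sin(6)) - (sin(2)) = -sin(2) + sin(6).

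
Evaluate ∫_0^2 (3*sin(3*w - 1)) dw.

Let u = 3*w - 1, so du = 3 dw. When w = 0, u = -1; when w = 2, u = 5.
The integral becomes ∫ sin(u) du from -1 to 5, with antiderivative -cos(u).
Back in w: F(w) = -cos(3*w - 1).
Then F(2) - F(0) = (-cos(5)) - (-cos(1)) = -cos(5) + cos(1).

-cos(5) + cos(1)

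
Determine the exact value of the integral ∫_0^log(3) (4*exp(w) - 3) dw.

An antiderivative is F(w) = -3*w + 4*exp(w).
Then F(log(3)) - F(0) = (12 - 3*log(3)) - (4) = 8 - log(27).

8 - log(27)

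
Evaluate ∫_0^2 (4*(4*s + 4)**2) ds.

Let u = 4*s + 4, so du = 4 ds. When s = 0, u = 4; when s = 2, u = 12.
The integral becomes ∫ u**2 du from 4 to 12, with antiderivative u**3/3.
Back in s: F(s) = (4*s + 4)**3/3.
Then F(2) - F(0) = (576) - (64/3) = 1664/3.

1664/3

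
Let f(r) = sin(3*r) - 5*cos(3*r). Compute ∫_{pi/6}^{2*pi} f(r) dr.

An antiderivative is F(r) = -5*sin(3*r)/3 - cos(3*r)/3.
Then F(2*pi) - F(pi/6) = (-1/3) - (-5/3) = 4/3.

4/3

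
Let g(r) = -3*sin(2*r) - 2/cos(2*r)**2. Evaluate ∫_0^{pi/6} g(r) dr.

-sqrt(3) - 3/4

An antiderivative is F(r) = 3*cos(2*r)/2 - tan(2*r).
Then F(pi/6) - F(0) = (3/4 - sqrt(3)) - (3/2) = -sqrt(3) - 3/4.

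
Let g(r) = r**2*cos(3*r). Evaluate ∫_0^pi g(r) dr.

Integrate by parts twice (u = r^2, dv = cos(3*r) dr).
An antiderivative is F(r) = r**2*sin(3*r)/3 + 2*r*cos(3*r)/9 - 2*sin(3*r)/27.
Then F(pi) - F(0) = (-2*pi/9) - (0) = -2*pi/9.

-2*pi/9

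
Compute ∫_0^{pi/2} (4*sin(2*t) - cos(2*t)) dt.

4

An antiderivative is F(t) = -sin(2*t)/2 - 2*cos(2*t).
Then F(pi/2) - F(0) = (2) - (-2) = 4.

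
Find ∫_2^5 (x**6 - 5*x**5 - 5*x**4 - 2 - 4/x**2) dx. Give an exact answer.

-344769/70

By the power rule, an antiderivative is F(x) = x**7/7 - 5*x**6/6 - x**5 - 2*x + 4/x.
Then F(5) - F(2) = (-1048807/210) - (-1450/21) = -344769/70.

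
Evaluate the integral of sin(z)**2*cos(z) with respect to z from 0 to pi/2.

Let u = sin(z), so du = cos(z) dz. When z = 0, u = 0; when z = pi/2, u = 1.
The integral becomes ∫ u**2 du from 0 to 1, with antiderivative u**3/3.
Back in z: F(z) = sin(z)**3/3.
Then F(pi/2) - F(0) = (1/3) - (0) = 1/3.

1/3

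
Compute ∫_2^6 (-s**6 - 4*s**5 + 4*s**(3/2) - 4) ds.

-1492048/21 - 32*sqrt(2)/5 + 288*sqrt(6)/5

By the power rule, an antiderivative is F(s) = -s**7/7 - 2*s**6/3 + 8*s**(5/2)/5 - 4*s.
Then F(6) - F(2) = (-497832/7 + 288*sqrt(6)/5) - (-1448/21 + 32*sqrt(2)/5) = -1492048/21 - 32*sqrt(2)/5 + 288*sqrt(6)/5.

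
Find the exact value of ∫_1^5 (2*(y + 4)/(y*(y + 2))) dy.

Factor the denominator: y**2 + 2*y = (y + 2)y.
Partial fractions: 2*(y + 4)/(y*(y + 2)) = -2/(y + 2) + 4/y.
An antiderivative is F(y) = 4*log(y) - 2*log(y + 2).
Then F(5) - F(1) = (-2*log(7) + 4*log(5)) - (-log(9)) = -2*log(7) + 2*log(3) + 4*log(5).

-2*log(7) + 2*log(3) + 4*log(5)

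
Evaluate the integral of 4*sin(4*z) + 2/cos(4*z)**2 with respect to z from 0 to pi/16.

An antiderivative is F(z) = -cos(4*z) + tan(4*z)/2.
Then F(pi/16) - F(0) = (1/2 - sqrt(2)/2) - (-1) = 3/2 - sqrt(2)/2.

3/2 - sqrt(2)/2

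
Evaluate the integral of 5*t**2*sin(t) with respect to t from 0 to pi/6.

Integrate by parts twice (u = t^2, dv = 5*sin(t) dt).
An antiderivative is F(t) = -5*t**2*cos(t) + 10*t*sin(t) + 10*cos(t).
Then F(pi/6) - F(0) = (-5*sqrt(3)*pi**2/72 + 5*pi/6 + 5*sqrt(3)) - (10) = -10 - 5*sqrt(3)*pi**2/72 + 5*pi/6 + 5*sqrt(3).

-10 - 5*sqrt(3)*pi**2/72 + 5*pi/6 + 5*sqrt(3)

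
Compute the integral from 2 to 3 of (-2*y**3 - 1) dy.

-67/2

By the power rule, an antiderivative is F(y) = -y**4/2 - y.
Then F(3) - F(2) = (-87/2) - (-10) = -67/2.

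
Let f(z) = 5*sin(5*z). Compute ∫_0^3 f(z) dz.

1 - cos(15)

Let u = 5*z, so du = 5 dz. When z = 0, u = 0; when z = 3, u = 15.
The integral becomes ∫ sin(u) du from 0 to 15, with antiderivative -cos(u).
Back in z: F(z) = -cos(5*z).
Then F(3) - F(0) = (-cos(15)) - (-1) = 1 - cos(15).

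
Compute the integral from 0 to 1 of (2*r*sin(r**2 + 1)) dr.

-cos(2) + cos(1)

Let u = r**2 + 1, so du = 2*r dr. When r = 0, u = 1; when r = 1, u = 2.
The integral becomes ∫ sin(u) du from 1 to 2, with antiderivative -cos(u).
Back in r: F(r) = -cos(r**2 + 1).
Then F(1) - F(0) = (-cos(2)) - (-cos(1)) = -cos(2) + cos(1).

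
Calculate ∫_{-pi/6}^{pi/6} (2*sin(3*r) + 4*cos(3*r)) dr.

An antiderivative is F(r) = 4*sin(3*r)/3 - 2*cos(3*r)/3.
Then F(pi/6) - F(-pi/6) = (4/3) - (-4/3) = 8/3.

8/3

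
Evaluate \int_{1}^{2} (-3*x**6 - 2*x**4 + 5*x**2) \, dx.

By the power rule, an antiderivative is F(x) = -3*x**7/7 - 2*x**5/5 + 5*x**3/3.
Then F(2) - F(1) = (-5704/105) - (88/105) = -5792/105.

-5792/105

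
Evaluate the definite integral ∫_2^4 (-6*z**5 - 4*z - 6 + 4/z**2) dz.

By the power rule, an antiderivative is F(z) = -z**6 - 2*z**2 - 6*z - 4/z.
Then F(4) - F(2) = (-4153) - (-86) = -4067.

-4067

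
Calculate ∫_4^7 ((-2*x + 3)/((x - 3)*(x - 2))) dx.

Factor the denominator: x**2 - 5*x + 6 = (x - 2)(x - 3).
Partial fractions: (-2*x + 3)/((x - 3)*(x - 2)) = 1/(x - 2) - 3/(x - 3).
An antiderivative is F(x) = -3*log(x - 3) + log(x - 2).
Then F(7) - F(4) = (log(5/64)) - (log(2)) = -7*log(2) + log(5).

-7*log(2) + log(5)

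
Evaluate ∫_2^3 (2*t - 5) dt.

By the power rule, an antiderivative is F(t) = t**2 - 5*t.
Then F(3) - F(2) = (-6) - (-6) = 0.

0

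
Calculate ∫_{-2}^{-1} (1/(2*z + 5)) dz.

An antiderivative is F(z) = log(2*z + 5)/2.
Then F(-1) - F(-2) = (log(3)/2) - (0) = log(3)/2.

log(3)/2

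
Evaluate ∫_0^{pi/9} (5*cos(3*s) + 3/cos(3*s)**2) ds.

11*sqrt(3)/6

An antiderivative is F(s) = 5*sin(3*s)/3 + tan(3*s).
Then F(pi/9) - F(0) = (11*sqrt(3)/6) - (0) = 11*sqrt(3)/6.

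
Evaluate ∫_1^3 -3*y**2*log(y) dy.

26/3 - 27*log(3)

Integrate by parts once (u = ln y, dv = -3*y**2 dy).
An antiderivative is F(y) = -y**3*(3*log(y) - 1)/3.
Then F(3) - F(1) = (9 - 27*log(3)) - (1/3) = 26/3 - 27*log(3).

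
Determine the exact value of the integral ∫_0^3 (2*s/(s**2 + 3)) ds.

Let u = s**2 + 3, so du = 2*s ds. When s = 0, u = 3; when s = 3, u = 12.
The integral becomes ∫ 1/u du from 3 to 12, with antiderivative log(u).
Back in s: F(s) = log(s**2 + 3).
Then F(3) - F(0) = (log(12)) - (log(3)) = log(4).

log(4)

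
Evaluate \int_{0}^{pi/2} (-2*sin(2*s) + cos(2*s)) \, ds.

-2

An antiderivative is F(s) = sin(2*s)/2 + cos(2*s).
Then F(pi/2) - F(0) = (-1) - (1) = -2.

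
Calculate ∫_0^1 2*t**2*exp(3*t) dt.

Integrate by parts twice (u = t^2, dv = 2*exp(3*t) dt).
An antiderivative is F(t) = (18*t**2 - 12*t + 4)*exp(3*t)/27.
Then F(1) - F(0) = (10*exp(3)/27) - (4/27) = -4/27 + 10*exp(3)/27.

-4/27 + 10*exp(3)/27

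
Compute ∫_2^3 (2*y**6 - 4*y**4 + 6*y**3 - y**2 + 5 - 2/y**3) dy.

By the power rule, an antiderivative is F(y) = 2*y**7/7 - 4*y**5/5 + 3*y**4/2 - y**3/3 + 5*y + y**(-2).
Then F(3) - F(2) = (351583/630) - (17873/420) = 649547/1260.

649547/1260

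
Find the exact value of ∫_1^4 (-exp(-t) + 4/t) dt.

-exp(-1) + exp(-4) + 8*log(2)

An antiderivative is F(t) = 4*log(t) + exp(-t).
Then F(4) - F(1) = (exp(-4) + 8*log(2)) - (exp(-1)) = -exp(-1) + exp(-4) + 8*log(2).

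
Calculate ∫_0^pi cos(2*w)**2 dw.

pi/2

Use the identity cos^2(2*w) = (1 + cos(4*w))/2.
An antiderivative is F(w) = w/2 + sin(4*w)/8.
Then F(pi) - F(0) = (pi/2) - (0) = pi/2.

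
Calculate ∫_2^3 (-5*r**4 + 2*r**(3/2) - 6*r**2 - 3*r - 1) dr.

-515/2 - 16*sqrt(2)/5 + 36*sqrt(3)/5

By the power rule, an antiderivative is F(r) = 4*r**(5/2)/5 - r**5 - 2*r**3 - 3*r**2/2 - r.
Then F(3) - F(2) = (-627/2 + 36*sqrt(3)/5) - (-56 + 16*sqrt(2)/5) = -515/2 - 16*sqrt(2)/5 + 36*sqrt(3)/5.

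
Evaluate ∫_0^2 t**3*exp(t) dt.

Integrate by parts 3 times (u = t^3, dv = exp(t) dt).
An antiderivative is F(t) = (t**3 - 3*t**2 + 6*t - 6)*exp(t).
Then F(2) - F(0) = (2*exp(2)) - (-6) = 6 + 2*exp(2).

6 + 2*exp(2)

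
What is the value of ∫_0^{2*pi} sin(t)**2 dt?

Use the identity sin^2(t) = (1 - cos(2*t))/2.
An antiderivative is F(t) = t/2 - sin(2*t)/4.
Then F(2*pi) - F(0) = (pi) - (0) = pi.

pi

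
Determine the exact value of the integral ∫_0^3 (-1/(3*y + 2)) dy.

-log(11)/3 + log(2)/3

An antiderivative is F(y) = -log(3*y + 2)/3.
Then F(3) - F(0) = (-log(11)/3) - (-log(2)/3) = -log(11)/3 + log(2)/3.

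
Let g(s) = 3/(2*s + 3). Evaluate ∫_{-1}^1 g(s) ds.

3*log(5)/2

An antiderivative is F(s) = 3*log(2*s + 3)/2.
Then F(1) - F(-1) = (3*log(5)/2) - (0) = 3*log(5)/2.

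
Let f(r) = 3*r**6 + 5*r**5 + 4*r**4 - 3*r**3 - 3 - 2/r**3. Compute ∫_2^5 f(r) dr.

16941129/350

By the power rule, an antiderivative is F(r) = 3*r**7/7 + 5*r**6/6 + 4*r**5/5 - 3*r**4/4 - 3*r + r**(-2).
Then F(5) - F(2) = (101890459/2100) - (48737/420) = 16941129/350.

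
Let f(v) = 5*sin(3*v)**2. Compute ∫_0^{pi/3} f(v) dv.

5*pi/6

Use the identity sin^2(3*v) = (1 - cos(6*v))/2.
An antiderivative is F(v) = 5*v/2 - 5*sin(6*v)/12.
Then F(pi/3) - F(0) = (5*pi/6) - (0) = 5*pi/6.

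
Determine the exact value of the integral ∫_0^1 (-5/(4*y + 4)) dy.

-5*log(2)/4

An antiderivative is F(y) = -5*log(4*y + 4)/4.
Then F(1) - F(0) = (-15*log(2)/4) - (-5*log(2)/2) = -5*log(2)/4.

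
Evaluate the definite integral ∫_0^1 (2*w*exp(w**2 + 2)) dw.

-exp(2) + exp(3)

Let u = w**2 + 2, so du = 2*w dw. When w = 0, u = 2; when w = 1, u = 3.
The integral becomes ∫ exp(u) du from 2 to 3, with antiderivative exp(u).
Back in w: F(w) = exp(w**2 + 2).
Then F(1) - F(0) = (exp(3)) - (exp(2)) = -exp(2) + exp(3).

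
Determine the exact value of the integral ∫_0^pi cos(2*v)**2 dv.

Use the identity cos^2(2*v) = (1 + cos(4*v))/2.
An antiderivative is F(v) = v/2 + sin(4*v)/8.
Then F(pi) - F(0) = (pi/2) - (0) = pi/2.

pi/2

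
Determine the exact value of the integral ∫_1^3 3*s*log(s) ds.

Integrate by parts once (u = ln s, dv = 3*s ds).
An antiderivative is F(s) = 3*s**2*(2*log(s) - 1)/4.
Then F(3) - F(1) = (-27/4 + 27*log(3)/2) - (-3/4) = -6 + 27*log(3)/2.

-6 + 27*log(3)/2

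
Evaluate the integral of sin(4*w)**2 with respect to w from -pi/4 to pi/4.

pi/4

Use the identity sin^2(4*w) = (1 - cos(8*w))/2.
An antiderivative is F(w) = w/2 - sin(8*w)/16.
Then F(pi/4) - F(-pi/4) = (pi/8) - (-pi/8) = pi/4.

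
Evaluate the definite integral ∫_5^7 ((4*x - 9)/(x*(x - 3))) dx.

-3*log(5) + log(2) + 3*log(7)

Factor the denominator: x**2 - 3*x = x(x - 3).
Partial fractions: (4*x - 9)/(x*(x - 3)) = 3/x + 1/(x - 3).
An antiderivative is F(x) = 3*log(x) + log(x - 3).
Then F(7) - F(5) = (2*log(2) + 3*log(7)) - (log(2) + 3*log(5)) = -3*log(5) + log(2) + 3*log(7).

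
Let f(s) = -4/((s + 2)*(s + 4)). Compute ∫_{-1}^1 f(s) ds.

Factor the denominator: s**2 + 6*s + 8 = (s + 4)(s + 2).
Partial fractions: -4/((s + 2)*(s + 4)) = 2/(s + 4) - 2/(s + 2).
An antiderivative is F(s) = -2*log(s + 2) + 2*log(s + 4).
Then F(1) - F(-1) = (log(25/9)) - (log(9)) = log(25/81).

log(25/81)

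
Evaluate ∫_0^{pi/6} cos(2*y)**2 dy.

Use the identity cos^2(2*y) = (1 + cos(4*y))/2.
An antiderivative is F(y) = y/2 + sin(4*y)/8.
Then F(pi/6) - F(0) = (sqrt(3)/16 + pi/12) - (0) = sqrt(3)/16 + pi/12.

sqrt(3)/16 + pi/12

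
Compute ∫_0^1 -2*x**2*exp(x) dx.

Integrate by parts twice (u = x^2, dv = -2*exp(x) dx).
An antiderivative is F(x) = (-2*x**2 + 4*x - 4)*exp(x).
Then F(1) - F(0) = (-2*E) - (-4) = 4 - 2*E.

4 - 2*E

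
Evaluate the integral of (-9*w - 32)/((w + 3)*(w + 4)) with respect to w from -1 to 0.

Factor the denominator: w**2 + 7*w + 12 = (w + 4)(w + 3).
Partial fractions: (-9*w - 32)/((w + 3)*(w + 4)) = -4/(w + 4) - 5/(w + 3).
An antiderivative is F(w) = -5*log(w + 3) - 4*log(w + 4).
Then F(0) - F(-1) = (-8*log(2) - 5*log(3)) - (-4*log(3) - 5*log(2)) = -log(24).

-log(24)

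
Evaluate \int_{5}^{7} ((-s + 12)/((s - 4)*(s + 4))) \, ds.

Factor the denominator: s**2 - 16 = (s + 4)(s - 4).
Partial fractions: (-s + 12)/((s - 4)*(s + 4)) = -2/(s + 4) + 1/(s - 4).
An antiderivative is F(s) = log(s - 4) - 2*log(s + 4).
Then F(7) - F(5) = (-2*log(11) + log(3)) - (-log(81)) = -2*log(11) + 5*log(3).

-2*log(11) + 5*log(3)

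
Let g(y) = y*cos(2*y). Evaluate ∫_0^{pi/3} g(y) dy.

-3/8 + sqrt(3)*pi/12

Integrate by parts once (u = y, dv = cos(2*y) dy).
An antiderivative is F(y) = y*sin(2*y)/2 + cos(2*y)/4.
Then F(pi/3) - F(0) = (-1/8 + sqrt(3)*pi/12) - (1/4) = -3/8 + sqrt(3)*pi/12.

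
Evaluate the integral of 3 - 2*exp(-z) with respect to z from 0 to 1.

2*exp(-1) + 1

An antiderivative is F(z) = 3*z + 2*exp(-z).
Then F(1) - F(0) = (2*exp(-1) + 3) - (2) = 2*exp(-1) + 1.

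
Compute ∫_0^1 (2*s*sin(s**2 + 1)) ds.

Let u = s**2 + 1, so du = 2*s ds. When s = 0, u = 1; when s = 1, u = 2.
The integral becomes ∫ sin(u) du from 1 to 2, with antiderivative -cos(u).
Back in s: F(s) = -cos(s**2 + 1).
Then F(1) - F(0) = (-cos(2)) - (-cos(1)) = -cos(2) + cos(1).

-cos(2) + cos(1)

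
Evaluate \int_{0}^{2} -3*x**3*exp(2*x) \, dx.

-51*exp(4)/8 - 9/8

Integrate by parts 3 times (u = x^3, dv = -3*exp(2*x) dx).
An antiderivative is F(x) = (-12*x**3 + 18*x**2 - 18*x + 9)*exp(2*x)/8.
Then F(2) - F(0) = (-51*exp(4)/8) - (9/8) = -51*exp(4)/8 - 9/8.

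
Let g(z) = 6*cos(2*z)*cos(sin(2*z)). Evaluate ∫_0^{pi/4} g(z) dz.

Let u = sin(2*z), so du = 2*cos(2*z) dz. When z = 0, u = 0; when z = pi/4, u = 1.
The integral becomes 3·∫ cos(u) du from 0 to 1, with antiderivative 3*sin(u).
Back in z: F(z) = 3*sin(sin(2*z)).
Then F(pi/4) - F(0) = (3*sin(1)) - (0) = 3*sin(1).

3*sin(1)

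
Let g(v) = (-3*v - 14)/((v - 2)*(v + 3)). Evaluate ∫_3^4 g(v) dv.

Factor the denominator: v**2 + v - 6 = (v + 3)(v - 2).
Partial fractions: (-3*v - 14)/((v - 2)*(v + 3)) = 1/(v + 3) - 4/(v - 2).
An antiderivative is F(v) = -4*log(v - 2) + log(v + 3).
Then F(4) - F(3) = (log(7/16)) - (log(6)) = log(7/96).

log(7/96)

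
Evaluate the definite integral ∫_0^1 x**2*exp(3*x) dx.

Integrate by parts twice (u = x^2, dv = exp(3*x) dx).
An antiderivative is F(x) = (9*x**2 - 6*x + 2)*exp(3*x)/27.
Then F(1) - F(0) = (5*exp(3)/27) - (2/27) = -2/27 + 5*exp(3)/27.

-2/27 + 5*exp(3)/27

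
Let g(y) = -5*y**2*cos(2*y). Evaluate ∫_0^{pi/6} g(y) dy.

-5*pi/24 - 5*sqrt(3)*pi**2/144 + 5*sqrt(3)/8

Integrate by parts twice (u = y^2, dv = -5*cos(2*y) dy).
An antiderivative is F(y) = -5*y**2*sin(2*y)/2 - 5*y*cos(2*y)/2 + 5*sin(2*y)/4.
Then F(pi/6) - F(0) = (-5*pi/24 - 5*sqrt(3)*pi**2/144 + 5*sqrt(3)/8) - (0) = -5*pi/24 - 5*sqrt(3)*pi**2/144 + 5*sqrt(3)/8.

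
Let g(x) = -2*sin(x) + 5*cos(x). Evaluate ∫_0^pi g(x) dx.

An antiderivative is F(x) = 5*sin(x) + 2*cos(x).
Then F(pi) - F(0) = (-2) - (2) = -4.

-4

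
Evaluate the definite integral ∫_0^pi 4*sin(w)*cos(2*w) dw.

Use the identity sin(w)cos(2*w) = [sin(3*w) + sin(-w)]/2.
An antiderivative is F(w) = 2*cos(w) - 2*cos(3*w)/3.
Then F(pi) - F(0) = (-4/3) - (4/3) = -8/3.

-8/3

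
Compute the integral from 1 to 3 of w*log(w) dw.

Integrate by parts once (u = ln w, dv = w dw).
An antiderivative is F(w) = w**2*(2*log(w) - 1)/4.
Then F(3) - F(1) = (-9/4 + 9*log(3)/2) - (-1/4) = -2 + 9*log(3)/2.

-2 + 9*log(3)/2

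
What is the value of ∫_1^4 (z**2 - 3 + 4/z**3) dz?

111/8

By the power rule, an antiderivative is F(z) = z**3/3 - 3*z - 2/z**2.
Then F(4) - F(1) = (221/24) - (-14/3) = 111/8.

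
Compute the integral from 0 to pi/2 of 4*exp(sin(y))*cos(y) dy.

Let u = sin(y), so du = cos(y) dy. When y = 0, u = 0; when y = pi/2, u = 1.
The integral becomes 4·∫ exp(u) du from 0 to 1, with antiderivative 4*exp(u).
Back in y: F(y) = 4*exp(sin(y)).
Then F(pi/2) - F(0) = (4*E) - (4) = -4 + 4*E.

-4 + 4*E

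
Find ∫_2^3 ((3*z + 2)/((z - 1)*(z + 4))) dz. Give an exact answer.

log(49/18)

Factor the denominator: z**2 + 3*z - 4 = (z + 4)(z - 1).
Partial fractions: (3*z + 2)/((z - 1)*(z + 4)) = 2/(z + 4) + 1/(z - 1).
An antiderivative is F(z) = log(z - 1) + 2*log(z + 4).
Then F(3) - F(2) = (log(98)) - (log(36)) = log(49/18).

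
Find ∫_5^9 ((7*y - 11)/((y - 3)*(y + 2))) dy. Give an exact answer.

Factor the denominator: y**2 - y - 6 = (y + 2)(y - 3).
Partial fractions: (7*y - 11)/((y - 3)*(y + 2)) = 5/(y + 2) + 2/(y - 3).
An antiderivative is F(y) = 2*log(y - 3) + 5*log(y + 2).
Then F(9) - F(5) = (2*log(2) + 2*log(3) + 5*log(11)) - (2*log(2) + 5*log(7)) = -5*log(7) + 2*log(3) + 5*log(11).

-5*log(7) + 2*log(3) + 5*log(11)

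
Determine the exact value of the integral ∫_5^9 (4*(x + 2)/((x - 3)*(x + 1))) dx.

-log(5) + 6*log(3)

Factor the denominator: x**2 - 2*x - 3 = (x + 1)(x - 3).
Partial fractions: 4*(x + 2)/((x - 3)*(x + 1)) = -1/(x + 1) + 5/(x - 3).
An antiderivative is F(x) = 5*log(x - 3) - log(x + 1).
Then F(9) - F(5) = (-log(5) + 4*log(2) + 5*log(3)) - (log(16/3)) = -log(5) + 6*log(3).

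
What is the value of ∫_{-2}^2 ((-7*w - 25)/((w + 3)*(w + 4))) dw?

-4*log(5) - 3*log(3)

Factor the denominator: w**2 + 7*w + 12 = (w + 4)(w + 3).
Partial fractions: (-7*w - 25)/((w + 3)*(w + 4)) = -3/(w + 4) - 4/(w + 3).
An antiderivative is F(w) = -4*log(w + 3) - 3*log(w + 4).
Then F(2) - F(-2) = (-4*log(5) - 3*log(3) - 3*log(2)) - (-log(8)) = -4*log(5) - 3*log(3).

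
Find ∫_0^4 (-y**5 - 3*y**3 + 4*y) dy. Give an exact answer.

By the power rule, an antiderivative is F(y) = -y**6/6 - 3*y**4/4 + 2*y**2.
Then F(4) - F(0) = (-2528/3) - (0) = -2528/3.

-2528/3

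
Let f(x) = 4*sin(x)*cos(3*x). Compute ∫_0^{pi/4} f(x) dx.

Use the identity sin(x)cos(3*x) = [sin(4*x) + sin(-2*x)]/2.
An antiderivative is F(x) = cos(2*x) - cos(4*x)/2.
Then F(pi/4) - F(0) = (1/2) - (1/2) = 0.

0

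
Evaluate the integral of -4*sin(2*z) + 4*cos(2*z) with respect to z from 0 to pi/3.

An antiderivative is F(z) = 2*sin(2*z) + 2*cos(2*z).
Then F(pi/3) - F(0) = (-1 + sqrt(3)) - (2) = -3 + sqrt(3).

-3 + sqrt(3)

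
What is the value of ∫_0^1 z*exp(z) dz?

Integrate by parts once (u = z, dv = exp(z) dz).
An antiderivative is F(z) = (z - 1)*exp(z).
Then F(1) - F(0) = (0) - (-1) = 1.

1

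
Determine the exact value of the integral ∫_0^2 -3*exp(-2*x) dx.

-3/2 + 3*exp(-4)/2

An antiderivative is F(x) = 3*exp(-2*x)/2.
Then F(2) - F(0) = (3*exp(-4)/2) - (3/2) = -3/2 + 3*exp(-4)/2.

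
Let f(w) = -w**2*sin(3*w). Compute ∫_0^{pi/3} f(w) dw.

Integrate by parts twice (u = w^2, dv = -sin(3*w) dw).
An antiderivative is F(w) = w**2*cos(3*w)/3 - 2*w*sin(3*w)/9 - 2*cos(3*w)/27.
Then F(pi/3) - F(0) = (2/27 - pi**2/27) - (-2/27) = 4/27 - pi**2/27.

4/27 - pi**2/27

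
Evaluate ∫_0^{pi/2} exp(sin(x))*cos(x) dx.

Let u = sin(x), so du = cos(x) dx. When x = 0, u = 0; when x = pi/2, u = 1.
The integral becomes ∫ exp(u) du from 0 to 1, with antiderivative exp(u).
Back in x: F(x) = exp(sin(x)).
Then F(pi/2) - F(0) = (E) - (1) = -1 + E.

-1 + E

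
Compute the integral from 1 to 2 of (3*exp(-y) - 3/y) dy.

An antiderivative is F(y) = -3*log(y) - 3*exp(-y).
Then F(2) - F(1) = (-3*log(2) - 3*exp(-2)) - (-3*exp(-1)) = -3*log(2) - 3*exp(-2) + 3*exp(-1).

-3*log(2) - 3*exp(-2) + 3*exp(-1)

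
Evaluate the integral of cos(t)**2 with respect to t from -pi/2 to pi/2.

pi/2

Use the identity cos^2(t) = (1 + cos(2*t))/2.
An antiderivative is F(t) = t/2 + sin(2*t)/4.
Then F(pi/2) - F(-pi/2) = (pi/4) - (-pi/4) = pi/2.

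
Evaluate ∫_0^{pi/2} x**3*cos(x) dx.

-3*pi + pi**3/8 + 6

Integrate by parts 3 times (u = x^3, dv = cos(x) dx).
An antiderivative is F(x) = x**3*sin(x) + 3*x**2*cos(x) - 6*x*sin(x) - 6*cos(x).
Then F(pi/2) - F(0) = (pi*(-24 + pi**2)/8) - (-6) = -3*pi + pi**3/8 + 6.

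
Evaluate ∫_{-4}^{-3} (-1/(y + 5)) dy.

An antiderivative is F(y) = -log(y + 5).
Then F(-3) - F(-4) = (-log(2)) - (0) = -log(2).

-log(2)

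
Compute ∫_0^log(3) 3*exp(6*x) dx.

Let u = exp(x), so du = exp(x) dx. When x = 0, u = 1; when x = log(3), u = 3.
The integral becomes 3·∫ u**5 du from 1 to 3, with antiderivative u**6/2.
Back in x: F(x) = exp(6*x)/2.
Then F(log(3)) - F(0) = (729/2) - (1/2) = 364.

364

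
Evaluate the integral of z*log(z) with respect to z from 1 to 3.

Integrate by parts once (u = ln z, dv = z dz).
An antiderivative is F(z) = z**2*(2*log(z) - 1)/4.
Then F(3) - F(1) = (-9/4 + 9*log(3)/2) - (-1/4) = -2 + 9*log(3)/2.

-2 + 9*log(3)/2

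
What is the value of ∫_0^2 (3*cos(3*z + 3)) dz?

Let u = 3*z + 3, so du = 3 dz. When z = 0, u = 3; when z = 2, u = 9.
The integral becomes ∫ cos(u) du from 3 to 9, with antiderivative sin(u).
Back in z: F(z) = sin(3*z + 3).
Then F(2) - F(0) = (sin(9)) - (sin(3)) = -sin(3) + sin(9).

-sin(3) + sin(9)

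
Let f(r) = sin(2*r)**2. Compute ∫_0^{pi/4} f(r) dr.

pi/8

Use the identity sin^2(2*r) = (1 - cos(4*r))/2.
An antiderivative is F(r) = r/2 - sin(4*r)/8.
Then F(pi/4) - F(0) = (pi/8) - (0) = pi/8.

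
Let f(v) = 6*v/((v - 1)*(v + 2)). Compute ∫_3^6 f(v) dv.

-2*log(5) + 10*log(2)

Factor the denominator: v**2 + v - 2 = (v + 2)(v - 1).
Partial fractions: 6*v/((v - 1)*(v + 2)) = 4/(v + 2) + 2/(v - 1).
An antiderivative is F(v) = 2*log(v - 1) + 4*log(v + 2).
Then F(6) - F(3) = (2*log(5) + 12*log(2)) - (2*log(2) + 4*log(5)) = -2*log(5) + 10*log(2).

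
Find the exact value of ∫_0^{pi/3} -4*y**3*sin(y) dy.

Integrate by parts 3 times (u = y^3, dv = -4*sin(y) dy).
An antiderivative is F(y) = 4*y**3*cos(y) - 12*y**2*sin(y) - 24*y*cos(y) + 24*sin(y).
Then F(pi/3) - F(0) = (-4*pi - 2*sqrt(3)*pi**2/3 + 2*pi**3/27 + 12*sqrt(3)) - (0) = -4*pi - 2*sqrt(3)*pi**2/3 + 2*pi**3/27 + 12*sqrt(3).

-4*pi - 2*sqrt(3)*pi**2/3 + 2*pi**3/27 + 12*sqrt(3)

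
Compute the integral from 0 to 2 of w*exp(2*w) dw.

1/4 + 3*exp(4)/4

Integrate by parts once (u = w, dv = exp(2*w) dw).
An antiderivative is F(w) = (2*w - 1)*exp(2*w)/4.
Then F(2) - F(0) = (3*exp(4)/4) - (-1/4) = 1/4 + 3*exp(4)/4.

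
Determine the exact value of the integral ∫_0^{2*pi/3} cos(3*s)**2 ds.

pi/3

Use the identity cos^2(3*s) = (1 + cos(6*s))/2.
An antiderivative is F(s) = s/2 + sin(6*s)/12.
Then F(2*pi/3) - F(0) = (pi/3) - (0) = pi/3.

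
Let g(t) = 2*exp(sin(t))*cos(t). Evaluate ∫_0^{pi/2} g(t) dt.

Let u = sin(t), so du = cos(t) dt. When t = 0, u = 0; when t = pi/2, u = 1.
The integral becomes 2·∫ exp(u) du from 0 to 1, with antiderivative 2*exp(u).
Back in t: F(t) = 2*exp(sin(t)).
Then F(pi/2) - F(0) = (2*E) - (2) = -2 + 2*E.

-2 + 2*E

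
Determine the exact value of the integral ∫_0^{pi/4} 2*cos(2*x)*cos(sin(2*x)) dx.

sin(1)

Let u = sin(2*x), so du = 2*cos(2*x) dx. When x = 0, u = 0; when x = pi/4, u = 1.
The integral becomes ∫ cos(u) du from 0 to 1, with antiderivative sin(u).
Back in x: F(x) = sin(sin(2*x)).
Then F(pi/4) - F(0) = (sin(1)) - (0) = sin(1).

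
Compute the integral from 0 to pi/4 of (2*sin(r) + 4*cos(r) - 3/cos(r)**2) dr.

-1 + sqrt(2)

An antiderivative is F(r) = 4*sin(r) - 2*cos(r) - 3*tan(r).
Then F(pi/4) - F(0) = (-3 + sqrt(2)) - (-2) = -1 + sqrt(2).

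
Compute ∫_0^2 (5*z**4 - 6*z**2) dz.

By the power rule, an antiderivative is F(z) = z**5 - 2*z**3.
Then F(2) - F(0) = (16) - (0) = 16.

16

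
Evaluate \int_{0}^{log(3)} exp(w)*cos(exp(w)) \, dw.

Let u = exp(w), so du = exp(w) dw. When w = 0, u = 1; when w = log(3), u = 3.
The integral becomes ∫ cos(u) du from 1 to 3, with antiderivative sin(u).
Back in w: F(w) = sin(exp(w)).
Then F(log(3)) - F(0) = (sin(3)) - (sin(1)) = -sin(1) + sin(3).

-sin(1) + sin(3)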